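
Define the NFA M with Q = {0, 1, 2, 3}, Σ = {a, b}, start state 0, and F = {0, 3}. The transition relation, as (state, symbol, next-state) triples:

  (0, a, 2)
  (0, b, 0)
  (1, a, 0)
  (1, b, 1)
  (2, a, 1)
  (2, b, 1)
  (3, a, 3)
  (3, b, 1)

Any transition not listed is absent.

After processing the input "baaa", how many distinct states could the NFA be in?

1

Start in {0}.
Read 'b': {0} → {0}.
Read 'a': {0} → {2}.
Read 'a': {2} → {1}.
Read 'a': {1} → {0}.
That set has 1 state.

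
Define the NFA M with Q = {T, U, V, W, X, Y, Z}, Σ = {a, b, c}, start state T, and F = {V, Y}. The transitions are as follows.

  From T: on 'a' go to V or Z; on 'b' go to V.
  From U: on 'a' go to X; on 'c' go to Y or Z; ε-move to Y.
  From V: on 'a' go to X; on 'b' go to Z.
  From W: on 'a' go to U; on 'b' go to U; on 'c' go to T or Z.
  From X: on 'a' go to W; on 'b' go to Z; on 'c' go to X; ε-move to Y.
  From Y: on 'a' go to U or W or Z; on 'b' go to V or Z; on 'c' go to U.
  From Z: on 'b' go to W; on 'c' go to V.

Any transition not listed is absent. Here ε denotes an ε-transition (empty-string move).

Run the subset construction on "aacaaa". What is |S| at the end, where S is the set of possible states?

Start in {T}.
Read 'a': T→{V, Z}; now {V, Z}.
Read 'a': V→{X}, Z→∅; union {X}; ε-closure = {X, Y}.
Read 'c': X→{X}, Y→{U}; union {U, X}; ε-closure = {U, X, Y}.
Read 'a': U→{X}, X→{W}, Y→{U, W, Z}; union {U, W, X, Z}; ε-closure = {U, W, X, Y, Z}.
Read 'a': U→{X}, W→{U}, X→{W}, Y→{U, W, Z}, Z→∅; union {U, W, X, Z}; ε-closure = {U, W, X, Y, Z}.
Read 'a': U→{X}, W→{U}, X→{W}, Y→{U, W, Z}, Z→∅; union {U, W, X, Z}; ε-closure = {U, W, X, Y, Z}.
That set has 5 states.

5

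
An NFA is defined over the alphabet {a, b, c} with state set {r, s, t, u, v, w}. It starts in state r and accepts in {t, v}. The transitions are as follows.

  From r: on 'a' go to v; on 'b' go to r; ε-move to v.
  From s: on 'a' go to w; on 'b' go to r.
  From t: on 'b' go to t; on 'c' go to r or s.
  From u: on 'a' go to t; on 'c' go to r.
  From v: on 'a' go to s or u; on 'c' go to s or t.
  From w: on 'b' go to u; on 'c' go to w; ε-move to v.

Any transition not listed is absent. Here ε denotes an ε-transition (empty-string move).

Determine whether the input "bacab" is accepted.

Yes

Start: ε-closure({r}) = {r, v}.
Read 'b': r→{r}, v→∅; union {r}; ε-closure = {r, v}.
Read 'a': r→{v}, v→{s, u}; now {s, u, v}.
Read 'c': s→∅, u→{r}, v→{s, t}; union {r, s, t}; ε-closure = {r, s, t, v}.
Read 'a': r→{v}, s→{w}, t→∅, v→{s, u}; now {s, u, v, w}.
Read 'b': s→{r}, u→∅, v→∅, w→{u}; union {r, u}; ε-closure = {r, u, v}.
The final set {r, u, v} contains the accepting state v.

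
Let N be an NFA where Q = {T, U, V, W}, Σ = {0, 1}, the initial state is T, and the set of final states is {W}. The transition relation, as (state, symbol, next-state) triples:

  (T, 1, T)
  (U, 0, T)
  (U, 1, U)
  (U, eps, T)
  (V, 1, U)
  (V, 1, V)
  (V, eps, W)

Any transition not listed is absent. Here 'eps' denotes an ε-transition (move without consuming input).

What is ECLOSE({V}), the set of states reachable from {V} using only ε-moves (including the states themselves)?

Begin with {V}.
ε-move V → W; add W.

{V, W}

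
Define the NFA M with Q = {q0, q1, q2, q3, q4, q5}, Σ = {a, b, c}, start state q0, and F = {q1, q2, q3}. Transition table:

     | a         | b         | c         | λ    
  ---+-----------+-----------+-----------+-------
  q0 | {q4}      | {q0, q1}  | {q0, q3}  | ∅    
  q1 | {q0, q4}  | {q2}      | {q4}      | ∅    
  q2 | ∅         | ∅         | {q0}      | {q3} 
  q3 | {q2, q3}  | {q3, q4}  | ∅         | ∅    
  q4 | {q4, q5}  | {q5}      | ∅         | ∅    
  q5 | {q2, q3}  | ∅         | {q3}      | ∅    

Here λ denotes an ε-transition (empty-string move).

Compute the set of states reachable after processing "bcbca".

{q2, q3, q4, q5}

Start in {q0}.
Read 'b': {q0} → {q0, q1}.
Read 'c': {q0, q1} → {q0, q3, q4}.
Read 'b': {q0, q3, q4} → {q0, q1, q3, q4, q5}.
Read 'c': {q0, q1, q3, q4, q5} → {q0, q3, q4}.
Read 'a': {q0, q3, q4} → {q2, q3, q4, q5}.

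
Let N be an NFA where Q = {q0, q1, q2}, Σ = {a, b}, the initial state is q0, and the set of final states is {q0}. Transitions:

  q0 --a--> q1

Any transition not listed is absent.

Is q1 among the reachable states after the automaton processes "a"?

Start in {q0}.
Read 'a': q0→{q1}; now {q1}.
State q1 is in {q1}.

Yes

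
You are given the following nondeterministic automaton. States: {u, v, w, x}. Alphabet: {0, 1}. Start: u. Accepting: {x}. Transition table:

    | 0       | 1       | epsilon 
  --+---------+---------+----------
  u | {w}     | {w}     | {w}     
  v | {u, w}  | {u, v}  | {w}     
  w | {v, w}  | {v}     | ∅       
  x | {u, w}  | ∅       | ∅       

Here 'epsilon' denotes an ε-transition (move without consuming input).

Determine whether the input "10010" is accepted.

No

Start: ε-closure({u}) = {u, w}.
Read '1': u→{w}, w→{v}; now {v, w}.
Read '0': v→{u, w}, w→{v, w}; now {u, v, w}.
Read '0': u→{w}, v→{u, w}, w→{v, w}; now {u, v, w}.
Read '1': u→{w}, v→{u, v}, w→{v}; now {u, v, w}.
Read '0': u→{w}, v→{u, w}, w→{v, w}; now {u, v, w}.
The final set {u, v, w} contains no accepting state.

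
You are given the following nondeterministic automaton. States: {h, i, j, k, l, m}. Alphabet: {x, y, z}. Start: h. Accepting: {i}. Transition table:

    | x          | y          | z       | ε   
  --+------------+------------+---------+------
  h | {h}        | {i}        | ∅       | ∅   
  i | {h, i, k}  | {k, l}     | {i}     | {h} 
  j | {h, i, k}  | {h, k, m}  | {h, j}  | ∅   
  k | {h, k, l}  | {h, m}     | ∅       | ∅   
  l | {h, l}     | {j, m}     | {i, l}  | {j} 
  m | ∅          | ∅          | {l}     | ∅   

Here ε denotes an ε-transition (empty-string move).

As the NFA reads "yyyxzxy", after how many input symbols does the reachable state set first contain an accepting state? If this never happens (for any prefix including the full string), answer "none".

Start in {h}.
Read 'y': h→{i}; union {i}; ε-closure = {h, i}.
None of the earlier sets intersect F, but {h, i} does.

1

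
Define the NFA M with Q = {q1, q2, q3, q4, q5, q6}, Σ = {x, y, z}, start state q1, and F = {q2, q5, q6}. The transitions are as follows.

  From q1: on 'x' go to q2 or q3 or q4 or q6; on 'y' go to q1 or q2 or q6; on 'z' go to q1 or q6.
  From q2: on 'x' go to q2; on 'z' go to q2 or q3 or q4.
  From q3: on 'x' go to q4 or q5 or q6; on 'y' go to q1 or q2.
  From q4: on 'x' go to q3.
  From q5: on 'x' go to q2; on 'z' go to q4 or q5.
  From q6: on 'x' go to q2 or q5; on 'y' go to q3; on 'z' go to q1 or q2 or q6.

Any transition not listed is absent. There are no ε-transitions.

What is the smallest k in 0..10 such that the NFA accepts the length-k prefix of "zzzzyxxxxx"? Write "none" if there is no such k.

Start in {q1}.
Read 'z': q1→{q1, q6}; now {q1, q6}.
None of the earlier sets intersect F, but {q1, q6} does.

1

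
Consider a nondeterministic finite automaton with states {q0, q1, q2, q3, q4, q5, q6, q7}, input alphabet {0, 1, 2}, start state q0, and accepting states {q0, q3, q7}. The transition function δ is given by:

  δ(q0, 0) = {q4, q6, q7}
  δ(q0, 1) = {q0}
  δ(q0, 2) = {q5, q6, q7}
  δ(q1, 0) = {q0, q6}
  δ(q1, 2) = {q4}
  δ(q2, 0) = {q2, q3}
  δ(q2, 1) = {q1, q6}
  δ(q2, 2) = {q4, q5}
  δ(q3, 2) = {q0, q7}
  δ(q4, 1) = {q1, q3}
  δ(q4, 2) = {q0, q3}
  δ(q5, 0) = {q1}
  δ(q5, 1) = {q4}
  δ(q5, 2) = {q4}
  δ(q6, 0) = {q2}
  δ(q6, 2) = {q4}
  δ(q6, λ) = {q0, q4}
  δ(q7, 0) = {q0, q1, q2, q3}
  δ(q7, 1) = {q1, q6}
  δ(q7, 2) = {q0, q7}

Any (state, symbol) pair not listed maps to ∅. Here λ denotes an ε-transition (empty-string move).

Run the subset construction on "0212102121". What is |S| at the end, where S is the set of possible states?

5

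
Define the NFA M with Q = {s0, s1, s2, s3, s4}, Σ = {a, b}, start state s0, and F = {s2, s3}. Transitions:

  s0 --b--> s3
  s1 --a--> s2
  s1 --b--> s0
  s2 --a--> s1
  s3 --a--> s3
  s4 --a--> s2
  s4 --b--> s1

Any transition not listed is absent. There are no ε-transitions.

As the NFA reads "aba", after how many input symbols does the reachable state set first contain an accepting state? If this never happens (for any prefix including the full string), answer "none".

Start in {s0}.
Read 'a': {s0} → ∅.
The set is empty and remains empty for the remaining 2 symbols.
No reachable set along the way intersects F.

none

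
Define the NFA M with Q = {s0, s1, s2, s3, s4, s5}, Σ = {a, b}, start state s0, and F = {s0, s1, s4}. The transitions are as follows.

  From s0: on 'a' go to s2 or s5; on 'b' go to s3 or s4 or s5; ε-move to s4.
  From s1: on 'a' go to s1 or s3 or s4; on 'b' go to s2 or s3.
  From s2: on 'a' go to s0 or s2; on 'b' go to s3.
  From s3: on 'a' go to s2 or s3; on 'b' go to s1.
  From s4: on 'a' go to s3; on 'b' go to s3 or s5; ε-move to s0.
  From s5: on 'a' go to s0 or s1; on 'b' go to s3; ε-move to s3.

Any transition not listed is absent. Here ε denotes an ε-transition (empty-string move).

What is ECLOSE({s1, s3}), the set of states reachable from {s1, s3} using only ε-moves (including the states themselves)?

{s1, s3}

Begin with {s1, s3}.
No ε-moves leave this set, so the closure equals the set itself.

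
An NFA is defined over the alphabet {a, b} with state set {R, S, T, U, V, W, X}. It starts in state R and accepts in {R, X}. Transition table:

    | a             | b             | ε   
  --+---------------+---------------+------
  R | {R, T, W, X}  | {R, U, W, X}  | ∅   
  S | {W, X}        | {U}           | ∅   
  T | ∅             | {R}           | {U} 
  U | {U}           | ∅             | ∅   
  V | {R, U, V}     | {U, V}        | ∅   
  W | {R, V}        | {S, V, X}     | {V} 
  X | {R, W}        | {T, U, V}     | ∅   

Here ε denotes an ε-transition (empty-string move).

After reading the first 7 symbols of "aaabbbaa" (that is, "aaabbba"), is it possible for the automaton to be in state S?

No

Start in {R}.
Read 'a': {R} → {R, T, U, V, W, X}.
Read 'a': {R, T, U, V, W, X} → {R, T, U, V, W, X}.
Read 'a': {R, T, U, V, W, X} → {R, T, U, V, W, X}.
Read 'b': {R, T, U, V, W, X} → {R, S, T, U, V, W, X}.
Read 'b': {R, S, T, U, V, W, X} → {R, S, T, U, V, W, X}.
Read 'b': {R, S, T, U, V, W, X} → {R, S, T, U, V, W, X}.
Read 'a': {R, S, T, U, V, W, X} → {R, T, U, V, W, X}.
State S is not in {R, T, U, V, W, X}.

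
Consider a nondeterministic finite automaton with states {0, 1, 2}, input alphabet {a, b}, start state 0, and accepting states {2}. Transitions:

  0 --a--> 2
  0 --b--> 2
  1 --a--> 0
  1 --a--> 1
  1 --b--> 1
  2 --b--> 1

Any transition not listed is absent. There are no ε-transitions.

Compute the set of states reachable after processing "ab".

{1}

Start in {0}.
Read 'a': 0→{2}; now {2}.
Read 'b': 2→{1}; now {1}.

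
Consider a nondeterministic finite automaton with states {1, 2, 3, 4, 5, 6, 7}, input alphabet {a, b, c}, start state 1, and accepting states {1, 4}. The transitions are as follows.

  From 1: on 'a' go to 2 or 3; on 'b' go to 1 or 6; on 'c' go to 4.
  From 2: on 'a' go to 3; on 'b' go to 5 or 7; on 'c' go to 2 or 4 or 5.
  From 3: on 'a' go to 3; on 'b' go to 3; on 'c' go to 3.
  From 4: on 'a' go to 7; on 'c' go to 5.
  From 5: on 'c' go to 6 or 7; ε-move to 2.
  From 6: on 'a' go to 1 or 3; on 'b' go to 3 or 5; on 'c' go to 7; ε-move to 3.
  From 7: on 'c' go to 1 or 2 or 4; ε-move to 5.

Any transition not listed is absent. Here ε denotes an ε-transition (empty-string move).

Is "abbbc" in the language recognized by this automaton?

Yes

Start in {1}.
Read 'a': 1→{2, 3}; now {2, 3}.
Read 'b': 2→{5, 7}, 3→{3}; union {3, 5, 7}; ε-closure = {2, 3, 5, 7}.
Read 'b': 2→{5, 7}, 3→{3}, 5→∅, 7→∅; union {3, 5, 7}; ε-closure = {2, 3, 5, 7}.
Read 'b': 2→{5, 7}, 3→{3}, 5→∅, 7→∅; union {3, 5, 7}; ε-closure = {2, 3, 5, 7}.
Read 'c': 2→{2, 4, 5}, 3→{3}, 5→{6, 7}, 7→{1, 2, 4}; now {1, 2, 3, 4, 5, 6, 7}.
The final set {1, 2, 3, 4, 5, 6, 7} contains the accepting states 1, 4.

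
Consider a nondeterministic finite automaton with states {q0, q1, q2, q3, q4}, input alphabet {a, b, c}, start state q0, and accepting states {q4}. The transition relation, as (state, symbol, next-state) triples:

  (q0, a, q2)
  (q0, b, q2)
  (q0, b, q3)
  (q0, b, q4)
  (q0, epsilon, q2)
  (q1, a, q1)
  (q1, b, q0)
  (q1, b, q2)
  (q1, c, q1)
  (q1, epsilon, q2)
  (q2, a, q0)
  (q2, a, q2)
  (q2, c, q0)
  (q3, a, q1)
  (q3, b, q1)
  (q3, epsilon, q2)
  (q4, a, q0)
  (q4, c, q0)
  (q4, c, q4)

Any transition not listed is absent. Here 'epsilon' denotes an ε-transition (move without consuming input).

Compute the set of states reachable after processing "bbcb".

{q0, q2, q3, q4}

Start: ε-closure({q0}) = {q0, q2}.
Read 'b': {q0, q2} → {q2, q3, q4}.
Read 'b': {q2, q3, q4} → {q1, q2}.
Read 'c': {q1, q2} → {q0, q1, q2}.
Read 'b': {q0, q1, q2} → {q0, q2, q3, q4}.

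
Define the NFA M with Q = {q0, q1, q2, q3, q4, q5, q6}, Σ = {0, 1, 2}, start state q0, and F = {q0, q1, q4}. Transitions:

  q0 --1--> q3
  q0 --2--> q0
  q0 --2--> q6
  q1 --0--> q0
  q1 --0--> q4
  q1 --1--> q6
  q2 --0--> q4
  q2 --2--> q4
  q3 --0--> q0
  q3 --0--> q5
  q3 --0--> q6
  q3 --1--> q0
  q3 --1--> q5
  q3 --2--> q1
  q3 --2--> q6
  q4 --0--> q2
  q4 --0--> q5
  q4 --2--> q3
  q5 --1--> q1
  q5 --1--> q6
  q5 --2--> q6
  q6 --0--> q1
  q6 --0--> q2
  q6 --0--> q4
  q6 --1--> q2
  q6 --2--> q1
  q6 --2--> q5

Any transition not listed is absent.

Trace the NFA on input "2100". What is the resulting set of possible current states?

Start in {q0}.
Read '2': {q0} → {q0, q6}.
Read '1': {q0, q6} → {q2, q3}.
Read '0': {q2, q3} → {q0, q4, q5, q6}.
Read '0': {q0, q4, q5, q6} → {q1, q2, q4, q5}.

{q1, q2, q4, q5}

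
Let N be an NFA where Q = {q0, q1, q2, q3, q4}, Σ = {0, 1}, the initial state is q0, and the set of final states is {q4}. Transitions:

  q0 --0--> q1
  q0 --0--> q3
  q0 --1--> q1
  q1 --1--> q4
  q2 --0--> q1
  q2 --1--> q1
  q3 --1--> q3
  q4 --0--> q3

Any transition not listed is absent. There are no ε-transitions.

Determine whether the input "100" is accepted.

No

Start in {q0}.
Read '1': q0→{q1}; now {q1}.
Read '0': q1→∅; now ∅.
The set is empty and remains empty for the remaining 1 symbol.
The final set ∅ contains no accepting state.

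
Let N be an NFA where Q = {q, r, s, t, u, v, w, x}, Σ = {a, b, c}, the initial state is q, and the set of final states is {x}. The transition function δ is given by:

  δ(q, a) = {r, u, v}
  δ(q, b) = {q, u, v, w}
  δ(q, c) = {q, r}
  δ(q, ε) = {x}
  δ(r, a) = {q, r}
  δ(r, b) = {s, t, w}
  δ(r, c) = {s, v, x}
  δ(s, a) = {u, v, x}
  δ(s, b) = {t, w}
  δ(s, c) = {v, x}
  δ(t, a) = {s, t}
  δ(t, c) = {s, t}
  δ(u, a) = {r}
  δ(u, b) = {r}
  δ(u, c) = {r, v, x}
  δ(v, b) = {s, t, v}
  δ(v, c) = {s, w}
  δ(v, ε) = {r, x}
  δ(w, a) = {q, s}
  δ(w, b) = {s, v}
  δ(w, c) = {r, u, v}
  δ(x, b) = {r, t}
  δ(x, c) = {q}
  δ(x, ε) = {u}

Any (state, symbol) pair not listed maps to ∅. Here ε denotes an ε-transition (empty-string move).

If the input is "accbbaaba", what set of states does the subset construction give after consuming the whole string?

Start: ε-closure({q}) = {q, u, x}.
Read 'a': {q, u, x} → {r, u, v, x}.
Read 'c': {r, u, v, x} → {q, r, s, u, v, w, x}.
Read 'c': {q, r, s, u, v, w, x} → {q, r, s, u, v, w, x}.
Read 'b': {q, r, s, u, v, w, x} → {q, r, s, t, u, v, w, x}.
Read 'b': {q, r, s, t, u, v, w, x} → {q, r, s, t, u, v, w, x}.
Read 'a': {q, r, s, t, u, v, w, x} → {q, r, s, t, u, v, x}.
Read 'a': {q, r, s, t, u, v, x} → {q, r, s, t, u, v, x}.
Read 'b': {q, r, s, t, u, v, x} → {q, r, s, t, u, v, w, x}.
Read 'a': {q, r, s, t, u, v, w, x} → {q, r, s, t, u, v, x}.

{q, r, s, t, u, v, x}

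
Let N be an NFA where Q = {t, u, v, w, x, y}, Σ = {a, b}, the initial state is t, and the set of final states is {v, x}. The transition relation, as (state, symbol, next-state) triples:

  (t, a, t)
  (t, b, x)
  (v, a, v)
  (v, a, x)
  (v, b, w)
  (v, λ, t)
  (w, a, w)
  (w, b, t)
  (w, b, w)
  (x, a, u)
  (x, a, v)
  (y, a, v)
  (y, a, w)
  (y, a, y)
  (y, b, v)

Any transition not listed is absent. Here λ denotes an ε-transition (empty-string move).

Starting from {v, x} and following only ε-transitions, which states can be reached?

Begin with {v, x}.
ε-move v → t; add t.

{t, v, x}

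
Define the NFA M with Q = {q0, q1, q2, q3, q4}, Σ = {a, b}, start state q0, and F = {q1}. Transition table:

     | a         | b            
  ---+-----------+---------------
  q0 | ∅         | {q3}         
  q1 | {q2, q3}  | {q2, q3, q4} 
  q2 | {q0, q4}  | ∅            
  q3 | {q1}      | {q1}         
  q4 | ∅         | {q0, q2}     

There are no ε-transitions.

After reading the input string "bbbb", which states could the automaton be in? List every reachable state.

{q0, q1, q2}

Start in {q0}.
Read 'b': {q0} → {q3}.
Read 'b': {q3} → {q1}.
Read 'b': {q1} → {q2, q3, q4}.
Read 'b': {q2, q3, q4} → {q0, q1, q2}.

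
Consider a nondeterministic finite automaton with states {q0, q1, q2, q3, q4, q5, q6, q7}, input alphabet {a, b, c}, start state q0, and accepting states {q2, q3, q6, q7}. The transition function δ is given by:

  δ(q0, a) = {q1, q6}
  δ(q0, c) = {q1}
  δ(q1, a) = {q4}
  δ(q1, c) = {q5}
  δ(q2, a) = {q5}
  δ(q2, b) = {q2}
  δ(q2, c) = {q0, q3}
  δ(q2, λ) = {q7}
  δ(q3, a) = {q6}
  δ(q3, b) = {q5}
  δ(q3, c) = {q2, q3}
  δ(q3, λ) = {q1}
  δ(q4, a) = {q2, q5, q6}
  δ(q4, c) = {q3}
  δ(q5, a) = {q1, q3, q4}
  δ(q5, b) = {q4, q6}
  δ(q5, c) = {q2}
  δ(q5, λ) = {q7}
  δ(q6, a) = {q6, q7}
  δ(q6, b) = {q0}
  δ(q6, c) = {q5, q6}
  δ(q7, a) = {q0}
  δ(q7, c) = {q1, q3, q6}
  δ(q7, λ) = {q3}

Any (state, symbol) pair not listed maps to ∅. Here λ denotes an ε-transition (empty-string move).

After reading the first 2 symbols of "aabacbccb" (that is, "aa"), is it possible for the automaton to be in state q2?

No

Start in {q0}.
Read 'a': q0→{q1, q6}; now {q1, q6}.
Read 'a': q1→{q4}, q6→{q6, q7}; union {q4, q6, q7}; ε-closure = {q1, q3, q4, q6, q7}.
State q2 is not in {q1, q3, q4, q6, q7}.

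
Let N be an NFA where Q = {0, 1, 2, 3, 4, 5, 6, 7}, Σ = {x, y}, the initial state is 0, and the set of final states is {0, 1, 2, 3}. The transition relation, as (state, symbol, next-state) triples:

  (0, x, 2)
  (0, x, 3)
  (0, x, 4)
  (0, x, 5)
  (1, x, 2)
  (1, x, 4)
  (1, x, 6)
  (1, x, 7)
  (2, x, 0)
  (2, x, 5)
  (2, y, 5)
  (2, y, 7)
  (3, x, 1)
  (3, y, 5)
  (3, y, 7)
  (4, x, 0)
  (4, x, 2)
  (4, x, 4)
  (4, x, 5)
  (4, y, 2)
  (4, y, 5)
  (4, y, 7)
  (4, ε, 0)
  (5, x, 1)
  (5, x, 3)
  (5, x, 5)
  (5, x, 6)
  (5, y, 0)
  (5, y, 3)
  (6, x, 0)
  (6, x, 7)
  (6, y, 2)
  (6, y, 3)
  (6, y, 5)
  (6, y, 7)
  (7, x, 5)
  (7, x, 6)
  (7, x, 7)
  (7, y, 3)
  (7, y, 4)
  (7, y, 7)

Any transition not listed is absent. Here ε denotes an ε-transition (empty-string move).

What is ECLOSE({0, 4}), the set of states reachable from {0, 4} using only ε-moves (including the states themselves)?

{0, 4}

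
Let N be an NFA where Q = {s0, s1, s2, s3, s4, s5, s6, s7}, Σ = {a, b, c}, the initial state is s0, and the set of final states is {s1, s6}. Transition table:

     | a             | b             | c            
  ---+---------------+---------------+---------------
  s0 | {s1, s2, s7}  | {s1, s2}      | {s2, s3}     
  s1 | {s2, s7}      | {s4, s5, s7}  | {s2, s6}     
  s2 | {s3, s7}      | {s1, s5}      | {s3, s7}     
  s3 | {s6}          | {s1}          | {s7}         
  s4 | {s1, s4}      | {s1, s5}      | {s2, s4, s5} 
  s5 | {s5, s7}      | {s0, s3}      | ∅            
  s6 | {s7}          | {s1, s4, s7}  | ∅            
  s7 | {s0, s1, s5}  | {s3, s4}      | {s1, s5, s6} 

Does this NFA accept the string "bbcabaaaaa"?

Start in {s0}.
Read 'b': s0→{s1, s2}; now {s1, s2}.
Read 'b': s1→{s4, s5, s7}, s2→{s1, s5}; now {s1, s4, s5, s7}.
Read 'c': s1→{s2, s6}, s4→{s2, s4, s5}, s5→∅, s7→{s1, s5, s6}; now {s1, s2, s4, s5, s6}.
Read 'a': s1→{s2, s7}, s2→{s3, s7}, s4→{s1, s4}, s5→{s5, s7}, s6→{s7}; now {s1, s2, s3, s4, s5, s7}.
Read 'b': s1→{s4, s5, s7}, s2→{s1, s5}, s3→{s1}, s4→{s1, s5}, s5→{s0, s3}, s7→{s3, s4}; now {s0, s1, s3, s4, s5, s7}.
Read 'a': s0→{s1, s2, s7}, s1→{s2, s7}, s3→{s6}, s4→{s1, s4}, s5→{s5, s7}, s7→{s0, s1, s5}; now {s0, s1, s2, s4, s5, s6, s7}.
Read 'a': s0→{s1, s2, s7}, s1→{s2, s7}, s2→{s3, s7}, s4→{s1, s4}, s5→{s5, s7}, s6→{s7}, s7→{s0, s1, s5}; now {s0, s1, s2, s3, s4, s5, s7}.
Read 'a': s0→{s1, s2, s7}, s1→{s2, s7}, s2→{s3, s7}, s3→{s6}, s4→{s1, s4}, s5→{s5, s7}, s7→{s0, s1, s5}; now {s0, s1, s2, s3, s4, s5, s6, s7}.
Read 'a': s0→{s1, s2, s7}, s1→{s2, s7}, s2→{s3, s7}, s3→{s6}, s4→{s1, s4}, s5→{s5, s7}, s6→{s7}, s7→{s0, s1, s5}; now {s0, s1, s2, s3, s4, s5, s6, s7}.
Read 'a': s0→{s1, s2, s7}, s1→{s2, s7}, s2→{s3, s7}, s3→{s6}, s4→{s1, s4}, s5→{s5, s7}, s6→{s7}, s7→{s0, s1, s5}; now {s0, s1, s2, s3, s4, s5, s6, s7}.
The final set {s0, s1, s2, s3, s4, s5, s6, s7} contains the accepting states s1, s6.

Yes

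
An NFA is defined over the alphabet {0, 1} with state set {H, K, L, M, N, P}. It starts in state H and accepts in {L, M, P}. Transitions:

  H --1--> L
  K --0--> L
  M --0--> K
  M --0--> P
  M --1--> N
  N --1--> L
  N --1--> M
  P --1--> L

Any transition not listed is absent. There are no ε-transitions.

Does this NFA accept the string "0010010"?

Start in {H}.
Read '0': H→∅; now ∅.
The set is empty and remains empty for the remaining 6 symbols.
The final set ∅ contains no accepting state.

No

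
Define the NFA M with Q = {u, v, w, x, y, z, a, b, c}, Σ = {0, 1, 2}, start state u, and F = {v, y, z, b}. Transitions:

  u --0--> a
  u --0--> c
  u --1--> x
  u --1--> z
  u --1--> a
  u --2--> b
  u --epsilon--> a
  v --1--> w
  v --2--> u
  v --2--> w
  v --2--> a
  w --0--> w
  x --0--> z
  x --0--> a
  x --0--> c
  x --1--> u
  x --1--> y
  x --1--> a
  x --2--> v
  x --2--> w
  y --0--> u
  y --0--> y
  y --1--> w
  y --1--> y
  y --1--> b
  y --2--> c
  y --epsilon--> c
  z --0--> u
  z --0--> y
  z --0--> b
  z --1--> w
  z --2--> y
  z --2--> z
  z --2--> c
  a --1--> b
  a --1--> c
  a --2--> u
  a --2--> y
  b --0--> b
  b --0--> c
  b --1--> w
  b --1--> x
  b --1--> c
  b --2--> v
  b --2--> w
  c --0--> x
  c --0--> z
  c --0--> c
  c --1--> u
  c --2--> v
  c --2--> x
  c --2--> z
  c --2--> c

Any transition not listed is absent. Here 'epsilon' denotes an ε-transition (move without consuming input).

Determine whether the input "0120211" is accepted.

Start: ε-closure({u}) = {u, a}.
Read '0': u→{a, c}, a→∅; now {a, c}.
Read '1': a→{b, c}, c→{u}; union {u, b, c}; ε-closure = {u, a, b, c}.
Read '2': u→{b}, a→{u, y}, b→{v, w}, c→{v, x, z, c}; union {u, v, w, x, y, z, b, c}; ε-closure = {u, v, w, x, y, z, a, b, c}.
Read '0': u→{a, c}, v→∅, w→{w}, x→{z, a, c}, y→{u, y}, z→{u, y, b}, a→∅, b→{b, c}, c→{x, z, c}; now {u, w, x, y, z, a, b, c}.
Read '2': u→{b}, w→∅, x→{v, w}, y→{c}, z→{y, z, c}, a→{u, y}, b→{v, w}, c→{v, x, z, c}; union {u, v, w, x, y, z, b, c}; ε-closure = {u, v, w, x, y, z, a, b, c}.
Read '1': u→{x, z, a}, v→{w}, w→∅, x→{u, y, a}, y→{w, y, b}, z→{w}, a→{b, c}, b→{w, x, c}, c→{u}; now {u, w, x, y, z, a, b, c}.
Read '1': u→{x, z, a}, w→∅, x→{u, y, a}, y→{w, y, b}, z→{w}, a→{b, c}, b→{w, x, c}, c→{u}; now {u, w, x, y, z, a, b, c}.
The final set {u, w, x, y, z, a, b, c} contains the accepting states y, z, b.

Yes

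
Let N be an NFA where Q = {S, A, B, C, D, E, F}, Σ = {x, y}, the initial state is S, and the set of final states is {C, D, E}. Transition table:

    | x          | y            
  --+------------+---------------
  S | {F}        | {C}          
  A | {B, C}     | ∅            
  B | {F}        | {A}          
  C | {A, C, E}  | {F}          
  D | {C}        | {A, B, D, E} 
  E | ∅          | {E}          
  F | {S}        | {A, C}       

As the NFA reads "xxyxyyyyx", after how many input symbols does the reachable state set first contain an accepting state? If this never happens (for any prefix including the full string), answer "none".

3

Start in {S}.
Read 'x': {S} → {F}.
Read 'x': {F} → {S}.
Read 'y': {S} → {C}.
None of the earlier sets intersect F, but {C} does.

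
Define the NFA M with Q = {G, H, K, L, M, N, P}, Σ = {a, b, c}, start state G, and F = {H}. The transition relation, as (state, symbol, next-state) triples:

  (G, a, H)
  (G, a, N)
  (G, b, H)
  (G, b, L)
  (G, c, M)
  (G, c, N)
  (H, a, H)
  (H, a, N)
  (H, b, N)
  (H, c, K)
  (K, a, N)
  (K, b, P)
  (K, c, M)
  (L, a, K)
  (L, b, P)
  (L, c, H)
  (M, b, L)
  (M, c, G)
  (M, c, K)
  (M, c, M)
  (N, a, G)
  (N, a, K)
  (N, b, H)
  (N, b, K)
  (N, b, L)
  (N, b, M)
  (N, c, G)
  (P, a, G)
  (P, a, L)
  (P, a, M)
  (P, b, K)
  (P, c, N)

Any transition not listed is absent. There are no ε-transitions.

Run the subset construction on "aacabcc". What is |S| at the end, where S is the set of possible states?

4

Start in {G}.
Read 'a': G→{H, N}; now {H, N}.
Read 'a': H→{H, N}, N→{G, K}; now {G, H, K, N}.
Read 'c': G→{M, N}, H→{K}, K→{M}, N→{G}; now {G, K, M, N}.
Read 'a': G→{H, N}, K→{N}, M→∅, N→{G, K}; now {G, H, K, N}.
Read 'b': G→{H, L}, H→{N}, K→{P}, N→{H, K, L, M}; now {H, K, L, M, N, P}.
Read 'c': H→{K}, K→{M}, L→{H}, M→{G, K, M}, N→{G}, P→{N}; now {G, H, K, M, N}.
Read 'c': G→{M, N}, H→{K}, K→{M}, M→{G, K, M}, N→{G}; now {G, K, M, N}.
That set has 4 states.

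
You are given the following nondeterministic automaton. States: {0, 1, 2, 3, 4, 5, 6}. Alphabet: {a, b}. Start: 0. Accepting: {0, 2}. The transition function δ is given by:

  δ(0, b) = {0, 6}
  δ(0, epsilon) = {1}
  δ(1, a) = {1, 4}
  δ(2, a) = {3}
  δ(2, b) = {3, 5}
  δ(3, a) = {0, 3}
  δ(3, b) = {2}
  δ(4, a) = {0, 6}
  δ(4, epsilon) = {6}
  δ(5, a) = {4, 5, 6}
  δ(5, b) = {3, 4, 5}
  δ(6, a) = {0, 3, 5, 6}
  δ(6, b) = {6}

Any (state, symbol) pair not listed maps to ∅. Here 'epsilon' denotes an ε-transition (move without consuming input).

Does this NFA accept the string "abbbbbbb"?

No

Start: ε-closure({0}) = {0, 1}.
Read 'a': {0, 1} → {1, 4, 6}.
Read 'b': {1, 4, 6} → {6}.
Read 'b': {6} → {6}.
Read 'b': {6} → {6}.
Read 'b': {6} → {6}.
Read 'b': {6} → {6}.
Read 'b': {6} → {6}.
Read 'b': {6} → {6}.
The final set {6} contains no accepting state.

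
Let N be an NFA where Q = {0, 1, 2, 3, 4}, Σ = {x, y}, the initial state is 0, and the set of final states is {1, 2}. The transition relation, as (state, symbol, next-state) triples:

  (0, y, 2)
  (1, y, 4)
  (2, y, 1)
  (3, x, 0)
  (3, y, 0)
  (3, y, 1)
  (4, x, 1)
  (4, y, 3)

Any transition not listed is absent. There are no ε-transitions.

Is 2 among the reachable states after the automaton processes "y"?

Start in {0}.
Read 'y': 0→{2}; now {2}.
State 2 is in {2}.

Yes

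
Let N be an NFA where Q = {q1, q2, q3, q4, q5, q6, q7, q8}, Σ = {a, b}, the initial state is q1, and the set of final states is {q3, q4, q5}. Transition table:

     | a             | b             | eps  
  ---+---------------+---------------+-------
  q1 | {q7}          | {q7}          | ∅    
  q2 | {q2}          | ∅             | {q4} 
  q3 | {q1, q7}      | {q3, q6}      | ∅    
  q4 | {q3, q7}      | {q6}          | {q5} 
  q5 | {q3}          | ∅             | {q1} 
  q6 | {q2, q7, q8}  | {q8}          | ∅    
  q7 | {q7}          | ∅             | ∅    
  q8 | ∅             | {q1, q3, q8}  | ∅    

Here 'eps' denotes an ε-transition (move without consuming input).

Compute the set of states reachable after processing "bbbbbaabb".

Start in {q1}.
Read 'b': {q1} → {q7}.
Read 'b': {q7} → ∅.
The set is empty and remains empty for the remaining 7 symbols.

∅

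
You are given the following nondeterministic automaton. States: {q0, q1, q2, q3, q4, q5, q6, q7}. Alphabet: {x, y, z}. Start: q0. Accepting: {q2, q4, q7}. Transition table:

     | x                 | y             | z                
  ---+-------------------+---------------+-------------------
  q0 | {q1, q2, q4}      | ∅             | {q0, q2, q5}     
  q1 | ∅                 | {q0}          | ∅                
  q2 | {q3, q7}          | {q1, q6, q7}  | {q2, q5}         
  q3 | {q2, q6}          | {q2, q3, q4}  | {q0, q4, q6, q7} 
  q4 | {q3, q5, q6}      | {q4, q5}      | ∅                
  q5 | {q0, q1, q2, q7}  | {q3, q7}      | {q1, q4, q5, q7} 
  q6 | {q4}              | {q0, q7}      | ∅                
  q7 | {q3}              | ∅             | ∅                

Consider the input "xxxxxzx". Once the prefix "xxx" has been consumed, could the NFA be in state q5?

Start in {q0}.
Read 'x': {q0} → {q1, q2, q4}.
Read 'x': {q1, q2, q4} → {q3, q5, q6, q7}.
Read 'x': {q3, q5, q6, q7} → {q0, q1, q2, q3, q4, q6, q7}.
State q5 is not in {q0, q1, q2, q3, q4, q6, q7}.

No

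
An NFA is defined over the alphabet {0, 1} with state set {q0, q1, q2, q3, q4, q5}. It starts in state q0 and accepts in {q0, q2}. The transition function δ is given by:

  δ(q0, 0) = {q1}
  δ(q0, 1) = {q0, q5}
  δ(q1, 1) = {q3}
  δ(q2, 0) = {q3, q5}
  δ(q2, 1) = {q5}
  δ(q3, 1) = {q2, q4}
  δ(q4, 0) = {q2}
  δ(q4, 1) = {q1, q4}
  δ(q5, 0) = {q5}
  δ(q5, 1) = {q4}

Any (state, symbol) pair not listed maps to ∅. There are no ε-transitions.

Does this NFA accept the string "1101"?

Start in {q0}.
Read '1': {q0} → {q0, q5}.
Read '1': {q0, q5} → {q0, q4, q5}.
Read '0': {q0, q4, q5} → {q1, q2, q5}.
Read '1': {q1, q2, q5} → {q3, q4, q5}.
The final set {q3, q4, q5} contains no accepting state.

No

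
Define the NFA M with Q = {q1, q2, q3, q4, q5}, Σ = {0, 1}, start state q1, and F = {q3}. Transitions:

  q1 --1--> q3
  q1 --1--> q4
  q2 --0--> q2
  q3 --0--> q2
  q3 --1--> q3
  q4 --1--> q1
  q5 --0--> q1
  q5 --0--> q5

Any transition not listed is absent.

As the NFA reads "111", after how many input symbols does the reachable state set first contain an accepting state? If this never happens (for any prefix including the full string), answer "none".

Start in {q1}.
Read '1': {q1} → {q3, q4}.
None of the earlier sets intersect F, but {q3, q4} does.

1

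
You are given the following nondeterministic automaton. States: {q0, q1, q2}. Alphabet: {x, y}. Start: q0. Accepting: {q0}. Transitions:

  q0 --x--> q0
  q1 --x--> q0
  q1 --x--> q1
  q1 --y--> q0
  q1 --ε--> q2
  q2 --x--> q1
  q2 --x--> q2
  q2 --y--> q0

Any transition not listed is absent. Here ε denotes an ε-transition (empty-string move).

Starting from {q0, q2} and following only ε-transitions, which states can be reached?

{q0, q2}

Begin with {q0, q2}.
No ε-moves leave this set, so the closure equals the set itself.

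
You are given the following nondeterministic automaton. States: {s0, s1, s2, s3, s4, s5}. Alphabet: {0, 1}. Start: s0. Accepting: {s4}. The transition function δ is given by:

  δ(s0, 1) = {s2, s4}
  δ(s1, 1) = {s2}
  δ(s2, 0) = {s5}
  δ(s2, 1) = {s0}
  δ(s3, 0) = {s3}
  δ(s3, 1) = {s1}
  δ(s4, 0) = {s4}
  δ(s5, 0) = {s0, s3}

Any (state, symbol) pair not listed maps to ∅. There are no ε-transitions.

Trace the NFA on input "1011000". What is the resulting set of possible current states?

Start in {s0}.
Read '1': {s0} → {s2, s4}.
Read '0': {s2, s4} → {s4, s5}.
Read '1': {s4, s5} → ∅.
The set is empty and remains empty for the remaining 4 symbols.

∅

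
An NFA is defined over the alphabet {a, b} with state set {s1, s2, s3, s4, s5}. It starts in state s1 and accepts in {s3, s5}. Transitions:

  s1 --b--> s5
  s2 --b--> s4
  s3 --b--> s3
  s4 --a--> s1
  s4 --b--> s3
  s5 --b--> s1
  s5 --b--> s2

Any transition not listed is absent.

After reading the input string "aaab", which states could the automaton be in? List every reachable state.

Start in {s1}.
Read 'a': {s1} → ∅.
The set is empty and remains empty for the remaining 3 symbols.

∅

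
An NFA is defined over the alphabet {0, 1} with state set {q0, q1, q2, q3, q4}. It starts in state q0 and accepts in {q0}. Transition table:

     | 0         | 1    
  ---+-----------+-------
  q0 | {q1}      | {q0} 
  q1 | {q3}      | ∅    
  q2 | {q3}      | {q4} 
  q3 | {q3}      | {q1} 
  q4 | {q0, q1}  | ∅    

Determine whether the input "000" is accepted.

No

Start in {q0}.
Read '0': q0→{q1}; now {q1}.
Read '0': q1→{q3}; now {q3}.
Read '0': q3→{q3}; now {q3}.
The final set {q3} contains no accepting state.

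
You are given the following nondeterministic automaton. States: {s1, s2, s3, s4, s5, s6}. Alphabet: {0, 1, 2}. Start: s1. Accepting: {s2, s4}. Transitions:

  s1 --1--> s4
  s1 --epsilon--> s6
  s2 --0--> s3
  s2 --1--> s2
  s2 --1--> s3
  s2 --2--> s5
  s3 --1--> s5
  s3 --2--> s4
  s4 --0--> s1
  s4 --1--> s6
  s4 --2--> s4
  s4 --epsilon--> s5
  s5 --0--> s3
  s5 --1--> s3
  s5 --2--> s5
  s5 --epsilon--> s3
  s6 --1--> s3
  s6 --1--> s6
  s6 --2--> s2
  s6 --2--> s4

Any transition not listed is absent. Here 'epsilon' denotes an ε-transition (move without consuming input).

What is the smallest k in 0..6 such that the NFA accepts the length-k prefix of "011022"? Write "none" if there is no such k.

Start: ε-closure({s1}) = {s1, s6}.
Read '0': {s1, s6} → ∅.
The set is empty and remains empty for the remaining 5 symbols.
No reachable set along the way intersects F.

none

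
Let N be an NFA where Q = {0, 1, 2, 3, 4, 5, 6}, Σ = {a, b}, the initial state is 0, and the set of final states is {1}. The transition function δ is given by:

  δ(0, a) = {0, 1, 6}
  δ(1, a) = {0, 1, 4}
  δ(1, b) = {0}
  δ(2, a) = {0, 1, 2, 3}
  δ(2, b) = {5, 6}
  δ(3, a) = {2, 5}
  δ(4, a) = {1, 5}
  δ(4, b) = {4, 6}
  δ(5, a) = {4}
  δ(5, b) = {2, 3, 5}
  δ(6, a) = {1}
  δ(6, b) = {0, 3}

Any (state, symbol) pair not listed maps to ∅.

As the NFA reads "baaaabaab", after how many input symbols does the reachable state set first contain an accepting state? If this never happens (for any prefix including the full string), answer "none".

none

Start in {0}.
Read 'b': {0} → ∅.
The set is empty and remains empty for the remaining 8 symbols.
No reachable set along the way intersects F.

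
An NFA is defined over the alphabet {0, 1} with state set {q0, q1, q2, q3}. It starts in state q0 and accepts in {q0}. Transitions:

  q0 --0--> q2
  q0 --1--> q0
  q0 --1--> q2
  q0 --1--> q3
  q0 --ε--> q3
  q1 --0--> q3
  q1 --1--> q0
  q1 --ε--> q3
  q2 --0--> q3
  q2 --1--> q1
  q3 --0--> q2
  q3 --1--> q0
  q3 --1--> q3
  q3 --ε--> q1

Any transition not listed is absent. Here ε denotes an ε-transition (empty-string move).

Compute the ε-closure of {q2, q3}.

{q1, q2, q3}

Begin with {q2, q3}.
ε-move q3 → q1; add q1.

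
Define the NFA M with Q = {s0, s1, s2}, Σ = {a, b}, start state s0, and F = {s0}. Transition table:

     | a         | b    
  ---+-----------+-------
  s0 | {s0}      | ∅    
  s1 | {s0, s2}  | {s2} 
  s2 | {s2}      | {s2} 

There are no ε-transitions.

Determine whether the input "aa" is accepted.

Yes

Start in {s0}.
Read 'a': {s0} → {s0}.
Read 'a': {s0} → {s0}.
The final set {s0} contains the accepting state s0.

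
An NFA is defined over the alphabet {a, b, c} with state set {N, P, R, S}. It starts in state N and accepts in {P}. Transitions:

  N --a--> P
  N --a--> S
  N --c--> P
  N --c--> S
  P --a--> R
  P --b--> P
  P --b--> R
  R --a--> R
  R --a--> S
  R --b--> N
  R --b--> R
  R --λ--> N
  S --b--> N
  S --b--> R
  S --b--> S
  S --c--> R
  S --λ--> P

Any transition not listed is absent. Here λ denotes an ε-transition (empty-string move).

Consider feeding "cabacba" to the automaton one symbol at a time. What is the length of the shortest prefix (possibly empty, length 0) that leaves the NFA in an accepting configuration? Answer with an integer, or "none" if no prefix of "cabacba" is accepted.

1

Start in {N}.
Read 'c': {N} → {P, S}.
None of the earlier sets intersect F, but {P, S} does.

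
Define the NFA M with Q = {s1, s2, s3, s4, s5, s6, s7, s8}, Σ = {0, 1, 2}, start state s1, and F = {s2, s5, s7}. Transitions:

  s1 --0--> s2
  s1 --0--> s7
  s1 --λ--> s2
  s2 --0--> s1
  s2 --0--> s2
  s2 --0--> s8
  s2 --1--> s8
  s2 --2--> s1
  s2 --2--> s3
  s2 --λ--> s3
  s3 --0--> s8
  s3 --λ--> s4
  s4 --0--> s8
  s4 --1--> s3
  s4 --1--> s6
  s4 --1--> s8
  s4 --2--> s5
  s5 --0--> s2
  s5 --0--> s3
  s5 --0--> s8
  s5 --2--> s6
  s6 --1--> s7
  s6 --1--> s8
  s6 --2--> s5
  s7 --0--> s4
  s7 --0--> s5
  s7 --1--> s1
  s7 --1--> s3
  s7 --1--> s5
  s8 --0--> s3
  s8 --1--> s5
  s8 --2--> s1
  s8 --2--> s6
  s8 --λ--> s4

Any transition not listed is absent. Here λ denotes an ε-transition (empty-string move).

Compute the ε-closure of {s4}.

{s4}

Begin with {s4}.
No ε-moves leave this set, so the closure equals the set itself.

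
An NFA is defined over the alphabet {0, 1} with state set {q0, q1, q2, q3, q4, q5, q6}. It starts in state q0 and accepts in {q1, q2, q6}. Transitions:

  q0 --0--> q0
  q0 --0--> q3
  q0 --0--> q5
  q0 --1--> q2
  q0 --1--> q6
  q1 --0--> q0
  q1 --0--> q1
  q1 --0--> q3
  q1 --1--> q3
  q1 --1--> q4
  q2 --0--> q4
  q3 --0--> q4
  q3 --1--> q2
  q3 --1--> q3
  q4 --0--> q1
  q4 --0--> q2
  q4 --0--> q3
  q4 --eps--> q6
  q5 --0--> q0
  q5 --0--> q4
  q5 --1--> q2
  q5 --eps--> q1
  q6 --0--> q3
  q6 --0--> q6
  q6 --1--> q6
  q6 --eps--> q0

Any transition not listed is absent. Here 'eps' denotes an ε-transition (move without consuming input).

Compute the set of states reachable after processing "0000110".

Start in {q0}.
Read '0': {q0} → {q0, q1, q3, q5}.
Read '0': {q0, q1, q3, q5} → {q0, q1, q3, q4, q5, q6}.
Read '0': {q0, q1, q3, q4, q5, q6} → {q0, q1, q2, q3, q4, q5, q6}.
Read '0': {q0, q1, q2, q3, q4, q5, q6} → {q0, q1, q2, q3, q4, q5, q6}.
Read '1': {q0, q1, q2, q3, q4, q5, q6} → {q0, q2, q3, q4, q6}.
Read '1': {q0, q2, q3, q4, q6} → {q0, q2, q3, q6}.
Read '0': {q0, q2, q3, q6} → {q0, q1, q3, q4, q5, q6}.

{q0, q1, q3, q4, q5, q6}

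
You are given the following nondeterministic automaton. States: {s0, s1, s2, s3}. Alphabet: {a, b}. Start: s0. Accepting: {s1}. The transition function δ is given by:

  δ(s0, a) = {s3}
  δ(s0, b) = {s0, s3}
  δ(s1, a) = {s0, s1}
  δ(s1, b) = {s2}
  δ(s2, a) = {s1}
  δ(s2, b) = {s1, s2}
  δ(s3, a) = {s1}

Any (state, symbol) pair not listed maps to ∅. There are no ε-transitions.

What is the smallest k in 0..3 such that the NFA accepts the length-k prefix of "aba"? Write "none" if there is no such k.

Start in {s0}.
Read 'a': {s0} → {s3}.
Read 'b': {s3} → ∅.
The set is empty and remains empty for the remaining 1 symbol.
No reachable set along the way intersects F.

none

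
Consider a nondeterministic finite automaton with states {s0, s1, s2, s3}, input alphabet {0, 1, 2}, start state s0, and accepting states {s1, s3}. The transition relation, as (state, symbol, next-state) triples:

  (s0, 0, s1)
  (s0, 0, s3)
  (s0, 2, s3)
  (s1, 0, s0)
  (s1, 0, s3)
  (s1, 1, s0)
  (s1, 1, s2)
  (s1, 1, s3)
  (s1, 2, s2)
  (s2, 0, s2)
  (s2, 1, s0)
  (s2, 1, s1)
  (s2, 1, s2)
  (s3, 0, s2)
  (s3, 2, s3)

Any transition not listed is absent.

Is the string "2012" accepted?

Start in {s0}.
Read '2': s0→{s3}; now {s3}.
Read '0': s3→{s2}; now {s2}.
Read '1': s2→{s0, s1, s2}; now {s0, s1, s2}.
Read '2': s0→{s3}, s1→{s2}, s2→∅; now {s2, s3}.
The final set {s2, s3} contains the accepting state s3.

Yes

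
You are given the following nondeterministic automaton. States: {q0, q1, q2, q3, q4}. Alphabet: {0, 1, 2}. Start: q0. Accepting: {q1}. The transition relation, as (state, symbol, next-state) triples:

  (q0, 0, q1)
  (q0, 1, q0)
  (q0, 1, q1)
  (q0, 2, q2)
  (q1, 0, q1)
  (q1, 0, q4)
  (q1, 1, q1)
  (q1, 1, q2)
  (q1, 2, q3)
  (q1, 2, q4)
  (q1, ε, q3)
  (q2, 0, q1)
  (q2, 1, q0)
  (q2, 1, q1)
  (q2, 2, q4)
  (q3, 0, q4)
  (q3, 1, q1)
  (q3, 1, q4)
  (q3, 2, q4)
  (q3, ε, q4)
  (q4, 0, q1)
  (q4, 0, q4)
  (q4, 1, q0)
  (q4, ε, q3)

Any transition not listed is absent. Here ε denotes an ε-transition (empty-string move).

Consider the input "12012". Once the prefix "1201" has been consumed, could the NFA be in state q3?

Yes

Start in {q0}.
Read '1': q0→{q0, q1}; union {q0, q1}; ε-closure = {q0, q1, q3, q4}.
Read '2': q0→{q2}, q1→{q3, q4}, q3→{q4}, q4→∅; now {q2, q3, q4}.
Read '0': q2→{q1}, q3→{q4}, q4→{q1, q4}; union {q1, q4}; ε-closure = {q1, q3, q4}.
Read '1': q1→{q1, q2}, q3→{q1, q4}, q4→{q0}; union {q0, q1, q2, q4}; ε-closure = {q0, q1, q2, q3, q4}.
State q3 is in {q0, q1, q2, q3, q4}.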